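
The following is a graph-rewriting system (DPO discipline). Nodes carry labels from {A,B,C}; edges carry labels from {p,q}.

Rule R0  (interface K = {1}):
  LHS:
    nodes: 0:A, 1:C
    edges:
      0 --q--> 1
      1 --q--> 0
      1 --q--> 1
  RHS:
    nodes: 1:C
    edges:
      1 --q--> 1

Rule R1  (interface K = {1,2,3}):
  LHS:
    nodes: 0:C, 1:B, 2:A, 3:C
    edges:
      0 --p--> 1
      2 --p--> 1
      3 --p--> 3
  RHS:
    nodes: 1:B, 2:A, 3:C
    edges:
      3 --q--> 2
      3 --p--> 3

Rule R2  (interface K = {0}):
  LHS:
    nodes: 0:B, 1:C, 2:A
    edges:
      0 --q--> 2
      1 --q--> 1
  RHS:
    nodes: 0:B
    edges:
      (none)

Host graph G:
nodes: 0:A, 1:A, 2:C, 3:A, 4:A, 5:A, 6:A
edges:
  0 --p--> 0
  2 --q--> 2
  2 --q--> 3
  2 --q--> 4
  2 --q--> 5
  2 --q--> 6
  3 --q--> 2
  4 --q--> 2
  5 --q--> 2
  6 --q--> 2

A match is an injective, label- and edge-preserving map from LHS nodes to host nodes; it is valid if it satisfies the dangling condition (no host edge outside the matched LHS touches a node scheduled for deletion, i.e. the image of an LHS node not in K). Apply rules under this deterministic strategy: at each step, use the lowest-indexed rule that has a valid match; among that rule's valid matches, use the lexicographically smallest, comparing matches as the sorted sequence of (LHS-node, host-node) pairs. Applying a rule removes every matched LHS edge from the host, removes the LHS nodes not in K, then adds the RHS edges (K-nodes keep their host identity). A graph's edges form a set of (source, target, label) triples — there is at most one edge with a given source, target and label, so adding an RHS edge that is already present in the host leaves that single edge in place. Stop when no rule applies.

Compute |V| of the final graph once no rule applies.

Answer: 3

Rewrite trace:
initial: |V|=7 |E|=10  E = 0-p->0 2-q->2 2-q->3 2-q->4 2-q->5 2-q->6 3-q->2 4-q->2 5-q->2 6-q->2
step 1: apply R0 at {0↦3, 1↦2}  → |V|=6 |E|=8  E = 0-p->0 2-q->2 2-q->4 2-q->5 2-q->6 4-q->2 5-q->2 6-q->2
step 2: apply R0 at {0↦4, 1↦2}  → |V|=5 |E|=6  E = 0-p->0 2-q->2 2-q->5 2-q->6 5-q->2 6-q->2
step 3: apply R0 at {0↦5, 1↦2}  → |V|=4 |E|=4  E = 0-p->0 2-q->2 2-q->6 6-q->2
step 4: apply R0 at {0↦6, 1↦2}  → |V|=3 |E|=2  E = 0-p->0 2-q->2
halt: no rule applies after step 4
NF nodes: {0:A, 1:A, 2:C}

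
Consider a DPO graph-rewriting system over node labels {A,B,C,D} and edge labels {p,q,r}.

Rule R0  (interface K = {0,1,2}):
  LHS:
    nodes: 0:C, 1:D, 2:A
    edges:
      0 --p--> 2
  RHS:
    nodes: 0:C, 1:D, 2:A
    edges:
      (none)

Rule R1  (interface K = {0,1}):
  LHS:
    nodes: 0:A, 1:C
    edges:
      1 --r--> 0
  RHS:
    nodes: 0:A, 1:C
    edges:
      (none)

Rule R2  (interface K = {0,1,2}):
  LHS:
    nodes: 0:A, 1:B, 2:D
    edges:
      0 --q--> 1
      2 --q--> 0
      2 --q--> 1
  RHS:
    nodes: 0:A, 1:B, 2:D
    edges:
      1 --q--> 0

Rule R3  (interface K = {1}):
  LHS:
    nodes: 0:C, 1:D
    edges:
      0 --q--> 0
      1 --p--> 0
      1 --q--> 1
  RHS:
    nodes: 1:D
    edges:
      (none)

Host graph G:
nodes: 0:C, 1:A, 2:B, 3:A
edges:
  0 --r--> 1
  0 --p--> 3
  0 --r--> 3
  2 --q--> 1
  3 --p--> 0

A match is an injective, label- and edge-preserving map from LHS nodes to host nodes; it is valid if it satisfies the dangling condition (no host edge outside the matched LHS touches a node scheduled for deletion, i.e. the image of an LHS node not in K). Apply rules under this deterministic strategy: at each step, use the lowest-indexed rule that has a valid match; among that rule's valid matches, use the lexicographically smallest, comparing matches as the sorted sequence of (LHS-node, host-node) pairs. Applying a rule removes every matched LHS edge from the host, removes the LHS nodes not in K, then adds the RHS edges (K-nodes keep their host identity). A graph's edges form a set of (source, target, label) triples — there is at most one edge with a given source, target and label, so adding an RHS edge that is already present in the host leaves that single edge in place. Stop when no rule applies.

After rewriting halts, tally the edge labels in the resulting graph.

Answer: p:2 q:1

Derivation:
start.  V:4 E:5  edges: 0-r->1 0-p->3 0-r->3 2-q->1 3-p->0
1. fire R1 via {0↦1, 1↦0}  →  V:4 E:4  edges: 0-p->3 0-r->3 2-q->1 3-p->0
2. fire R1 via {0↦3, 1↦0}  →  V:4 E:3  edges: 0-p->3 2-q->1 3-p->0
normal form: no rule applies after step 2
NF edges: [(0, 3, 'p'), (2, 1, 'q'), (3, 0, 'p')]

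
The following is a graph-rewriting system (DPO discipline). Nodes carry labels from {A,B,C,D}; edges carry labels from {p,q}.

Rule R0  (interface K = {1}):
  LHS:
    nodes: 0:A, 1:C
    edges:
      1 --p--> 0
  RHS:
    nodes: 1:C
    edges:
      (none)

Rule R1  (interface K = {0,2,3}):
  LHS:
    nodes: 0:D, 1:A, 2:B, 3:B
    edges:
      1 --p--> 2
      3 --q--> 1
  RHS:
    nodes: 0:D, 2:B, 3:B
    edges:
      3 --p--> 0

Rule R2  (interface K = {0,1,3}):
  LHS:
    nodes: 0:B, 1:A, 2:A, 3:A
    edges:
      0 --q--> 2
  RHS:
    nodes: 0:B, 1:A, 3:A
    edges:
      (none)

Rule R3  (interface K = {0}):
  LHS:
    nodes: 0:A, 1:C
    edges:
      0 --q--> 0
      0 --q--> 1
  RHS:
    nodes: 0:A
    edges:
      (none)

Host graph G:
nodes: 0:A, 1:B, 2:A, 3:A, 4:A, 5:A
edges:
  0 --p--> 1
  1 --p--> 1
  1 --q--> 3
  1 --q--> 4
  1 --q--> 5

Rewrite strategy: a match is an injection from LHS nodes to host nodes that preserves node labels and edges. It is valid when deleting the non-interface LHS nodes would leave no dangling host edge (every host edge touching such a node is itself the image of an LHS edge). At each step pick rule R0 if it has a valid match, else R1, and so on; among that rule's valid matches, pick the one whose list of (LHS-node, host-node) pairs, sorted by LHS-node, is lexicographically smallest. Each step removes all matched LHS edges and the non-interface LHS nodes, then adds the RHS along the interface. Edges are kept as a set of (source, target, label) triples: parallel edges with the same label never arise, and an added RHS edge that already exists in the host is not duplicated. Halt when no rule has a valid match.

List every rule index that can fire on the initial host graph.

Answer: [R2]

Steps:
R0: no valid match — LHS pattern not found
R1: no valid match — LHS pattern not found
R2: 36 valid matches — {0↦1, 1↦0, 2↦3, 3↦2}, {0↦1, 1↦0, 2↦3, 3↦4}, {0↦1, 1↦0, 2↦3, 3↦5} (+33 more)
R3: no valid match — LHS pattern not found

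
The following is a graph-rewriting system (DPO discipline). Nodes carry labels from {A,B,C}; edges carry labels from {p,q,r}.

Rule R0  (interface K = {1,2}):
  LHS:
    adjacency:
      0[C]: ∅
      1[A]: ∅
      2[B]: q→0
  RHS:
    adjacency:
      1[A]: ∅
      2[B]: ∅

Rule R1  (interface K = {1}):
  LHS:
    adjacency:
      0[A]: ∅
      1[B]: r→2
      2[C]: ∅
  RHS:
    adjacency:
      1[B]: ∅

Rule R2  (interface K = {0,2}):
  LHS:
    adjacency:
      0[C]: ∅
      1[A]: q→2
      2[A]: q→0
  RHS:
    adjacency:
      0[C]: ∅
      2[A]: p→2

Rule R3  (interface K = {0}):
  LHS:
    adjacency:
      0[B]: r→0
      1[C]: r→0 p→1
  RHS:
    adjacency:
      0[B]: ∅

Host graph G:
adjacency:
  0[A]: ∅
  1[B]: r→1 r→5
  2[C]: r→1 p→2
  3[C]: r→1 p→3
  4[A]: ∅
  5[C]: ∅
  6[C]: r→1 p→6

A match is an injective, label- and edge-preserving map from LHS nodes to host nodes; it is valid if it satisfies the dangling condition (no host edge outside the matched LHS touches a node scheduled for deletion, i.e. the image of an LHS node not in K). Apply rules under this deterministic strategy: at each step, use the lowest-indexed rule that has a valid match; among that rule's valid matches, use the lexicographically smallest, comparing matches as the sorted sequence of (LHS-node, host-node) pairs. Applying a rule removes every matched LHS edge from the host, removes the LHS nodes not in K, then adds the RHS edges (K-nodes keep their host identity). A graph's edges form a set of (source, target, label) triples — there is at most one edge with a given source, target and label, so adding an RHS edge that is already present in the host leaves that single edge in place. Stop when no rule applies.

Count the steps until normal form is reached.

Answer: 2

Rewrite trace:
initial: |V|=7 |E|=8  E = 1-r->1 1-r->5 2-r->1 2-p->2 3-r->1 3-p->3 6-r->1 6-p->6
step 1: apply R1 at {0↦0, 1↦1, 2↦5}  → |V|=5 |E|=7  E = 1-r->1 2-r->1 2-p->2 3-r->1 3-p->3 6-r->1 6-p->6
step 2: apply R3 at {0↦1, 1↦2}  → |V|=4 |E|=4  E = 3-r->1 3-p->3 6-r->1 6-p->6
normal form: no rule applies after step 2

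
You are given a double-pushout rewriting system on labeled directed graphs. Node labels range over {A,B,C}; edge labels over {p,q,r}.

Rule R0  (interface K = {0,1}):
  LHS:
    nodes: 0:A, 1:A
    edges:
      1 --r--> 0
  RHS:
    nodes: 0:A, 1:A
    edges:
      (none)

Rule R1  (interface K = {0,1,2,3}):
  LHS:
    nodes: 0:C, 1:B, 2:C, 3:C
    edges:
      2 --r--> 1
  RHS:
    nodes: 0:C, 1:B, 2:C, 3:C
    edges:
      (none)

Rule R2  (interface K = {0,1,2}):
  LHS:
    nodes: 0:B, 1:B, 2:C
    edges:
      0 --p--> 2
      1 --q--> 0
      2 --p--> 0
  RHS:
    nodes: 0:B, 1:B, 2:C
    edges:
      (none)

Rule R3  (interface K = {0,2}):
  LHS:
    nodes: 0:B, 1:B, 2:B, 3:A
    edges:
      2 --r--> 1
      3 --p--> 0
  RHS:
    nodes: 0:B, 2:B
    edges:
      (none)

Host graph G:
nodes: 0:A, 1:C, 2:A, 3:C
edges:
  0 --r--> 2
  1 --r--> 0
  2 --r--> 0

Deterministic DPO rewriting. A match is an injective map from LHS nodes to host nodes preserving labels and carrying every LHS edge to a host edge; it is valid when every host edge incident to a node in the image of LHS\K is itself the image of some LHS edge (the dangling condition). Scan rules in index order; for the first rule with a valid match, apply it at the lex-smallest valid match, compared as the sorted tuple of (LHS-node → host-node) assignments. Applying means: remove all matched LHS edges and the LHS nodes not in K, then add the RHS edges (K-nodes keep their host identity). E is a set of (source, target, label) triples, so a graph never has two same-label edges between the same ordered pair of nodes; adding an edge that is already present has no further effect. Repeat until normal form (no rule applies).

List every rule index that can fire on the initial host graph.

Answer: [R0]

Rewrite trace:
R0: 2 valid matches — {0↦0, 1↦2}, {0↦2, 1↦0}
R1: no valid match — LHS pattern not found
R2: no valid match — LHS pattern not found
R3: no valid match — LHS pattern not found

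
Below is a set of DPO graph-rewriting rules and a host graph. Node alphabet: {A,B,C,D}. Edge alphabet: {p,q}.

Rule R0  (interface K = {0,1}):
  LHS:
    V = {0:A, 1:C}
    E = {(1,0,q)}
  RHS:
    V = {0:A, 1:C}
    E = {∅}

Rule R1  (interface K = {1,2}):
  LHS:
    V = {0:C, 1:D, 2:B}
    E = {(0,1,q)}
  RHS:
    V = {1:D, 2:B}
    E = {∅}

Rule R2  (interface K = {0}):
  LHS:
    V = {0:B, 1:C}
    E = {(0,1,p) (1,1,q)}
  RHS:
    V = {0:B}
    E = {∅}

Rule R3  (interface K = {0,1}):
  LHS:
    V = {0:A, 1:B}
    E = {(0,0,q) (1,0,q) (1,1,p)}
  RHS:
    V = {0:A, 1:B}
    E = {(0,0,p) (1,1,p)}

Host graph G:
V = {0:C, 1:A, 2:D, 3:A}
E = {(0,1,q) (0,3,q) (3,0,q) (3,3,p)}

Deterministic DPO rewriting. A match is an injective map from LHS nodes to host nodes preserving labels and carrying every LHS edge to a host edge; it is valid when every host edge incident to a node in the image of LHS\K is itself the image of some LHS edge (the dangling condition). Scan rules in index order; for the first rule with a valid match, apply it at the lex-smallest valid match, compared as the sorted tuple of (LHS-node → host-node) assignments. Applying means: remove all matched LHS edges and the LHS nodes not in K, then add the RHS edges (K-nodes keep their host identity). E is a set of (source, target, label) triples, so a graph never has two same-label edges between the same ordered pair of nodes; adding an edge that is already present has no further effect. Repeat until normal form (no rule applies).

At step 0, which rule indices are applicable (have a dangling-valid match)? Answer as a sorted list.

R0: 2 valid matches — {0↦1, 1↦0}, {0↦3, 1↦0}
R1: no valid match — LHS pattern not found
R2: no valid match — LHS pattern not found
R3: no valid match — LHS pattern not found

Answer: [R0]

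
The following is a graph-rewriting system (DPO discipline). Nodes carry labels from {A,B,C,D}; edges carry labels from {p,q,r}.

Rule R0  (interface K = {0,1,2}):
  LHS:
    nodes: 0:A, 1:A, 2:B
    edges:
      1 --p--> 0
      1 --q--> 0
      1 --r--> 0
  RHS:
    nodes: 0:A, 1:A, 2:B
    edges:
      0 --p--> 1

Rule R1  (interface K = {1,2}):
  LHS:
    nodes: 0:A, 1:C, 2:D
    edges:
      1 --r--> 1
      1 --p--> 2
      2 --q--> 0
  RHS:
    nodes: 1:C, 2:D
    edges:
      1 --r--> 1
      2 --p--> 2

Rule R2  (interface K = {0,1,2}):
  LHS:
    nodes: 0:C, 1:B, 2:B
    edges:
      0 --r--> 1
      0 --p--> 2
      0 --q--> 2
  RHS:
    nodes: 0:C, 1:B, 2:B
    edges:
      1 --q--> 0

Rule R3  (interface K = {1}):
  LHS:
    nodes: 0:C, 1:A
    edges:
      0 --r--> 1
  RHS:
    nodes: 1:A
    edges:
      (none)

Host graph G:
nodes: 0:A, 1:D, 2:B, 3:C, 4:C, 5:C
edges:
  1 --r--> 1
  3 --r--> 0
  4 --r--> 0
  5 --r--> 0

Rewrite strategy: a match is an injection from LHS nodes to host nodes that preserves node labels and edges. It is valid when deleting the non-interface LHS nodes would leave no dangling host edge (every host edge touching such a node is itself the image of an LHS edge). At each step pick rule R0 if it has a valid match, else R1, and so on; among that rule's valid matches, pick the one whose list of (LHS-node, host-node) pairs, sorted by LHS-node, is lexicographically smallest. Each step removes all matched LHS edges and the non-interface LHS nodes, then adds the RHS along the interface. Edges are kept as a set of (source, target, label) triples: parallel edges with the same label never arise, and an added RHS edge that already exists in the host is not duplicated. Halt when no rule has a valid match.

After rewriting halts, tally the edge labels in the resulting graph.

start.  V:6 E:4  edges: 1-r->1 3-r->0 4-r->0 5-r->0
1. fire R3 via {0↦3, 1↦0}  →  V:5 E:3  edges: 1-r->1 4-r->0 5-r->0
2. fire R3 via {0↦4, 1↦0}  →  V:4 E:2  edges: 1-r->1 5-r->0
3. fire R3 via {0↦5, 1↦0}  →  V:3 E:1  edges: 1-r->1
final graph: no rule applies after step 3
NF edges: [(1, 1, 'r')]

Answer: r:1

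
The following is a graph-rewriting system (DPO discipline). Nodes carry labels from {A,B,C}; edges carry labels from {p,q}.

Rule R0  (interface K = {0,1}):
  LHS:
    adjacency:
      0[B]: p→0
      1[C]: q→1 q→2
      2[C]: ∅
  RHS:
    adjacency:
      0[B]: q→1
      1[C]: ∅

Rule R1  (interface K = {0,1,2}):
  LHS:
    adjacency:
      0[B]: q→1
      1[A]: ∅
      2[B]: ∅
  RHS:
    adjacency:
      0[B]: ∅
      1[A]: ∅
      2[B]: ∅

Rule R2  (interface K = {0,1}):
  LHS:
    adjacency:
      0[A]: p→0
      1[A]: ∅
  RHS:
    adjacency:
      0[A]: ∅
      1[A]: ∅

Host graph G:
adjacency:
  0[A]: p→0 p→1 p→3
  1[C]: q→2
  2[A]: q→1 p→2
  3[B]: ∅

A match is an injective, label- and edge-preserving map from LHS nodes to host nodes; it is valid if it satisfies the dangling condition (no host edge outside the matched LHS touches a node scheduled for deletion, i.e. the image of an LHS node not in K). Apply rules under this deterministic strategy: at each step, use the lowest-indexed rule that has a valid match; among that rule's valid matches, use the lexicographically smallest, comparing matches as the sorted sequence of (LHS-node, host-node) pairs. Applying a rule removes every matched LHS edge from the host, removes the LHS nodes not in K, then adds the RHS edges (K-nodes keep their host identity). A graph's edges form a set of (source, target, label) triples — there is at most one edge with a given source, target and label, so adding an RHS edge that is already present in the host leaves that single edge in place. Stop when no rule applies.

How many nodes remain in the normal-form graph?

Answer: 4

Rewrite trace:
initial: |V|=4 |E|=6  E = 0-p->0 0-p->1 0-p->3 1-q->2 2-q->1 2-p->2
step 1: apply R2 at {0↦0, 1↦2}  → |V|=4 |E|=5  E = 0-p->1 0-p->3 1-q->2 2-q->1 2-p->2
step 2: apply R2 at {0↦2, 1↦0}  → |V|=4 |E|=4  E = 0-p->1 0-p->3 1-q->2 2-q->1
normal form: no rule applies after step 2
NF nodes: {0:A, 1:C, 2:A, 3:B}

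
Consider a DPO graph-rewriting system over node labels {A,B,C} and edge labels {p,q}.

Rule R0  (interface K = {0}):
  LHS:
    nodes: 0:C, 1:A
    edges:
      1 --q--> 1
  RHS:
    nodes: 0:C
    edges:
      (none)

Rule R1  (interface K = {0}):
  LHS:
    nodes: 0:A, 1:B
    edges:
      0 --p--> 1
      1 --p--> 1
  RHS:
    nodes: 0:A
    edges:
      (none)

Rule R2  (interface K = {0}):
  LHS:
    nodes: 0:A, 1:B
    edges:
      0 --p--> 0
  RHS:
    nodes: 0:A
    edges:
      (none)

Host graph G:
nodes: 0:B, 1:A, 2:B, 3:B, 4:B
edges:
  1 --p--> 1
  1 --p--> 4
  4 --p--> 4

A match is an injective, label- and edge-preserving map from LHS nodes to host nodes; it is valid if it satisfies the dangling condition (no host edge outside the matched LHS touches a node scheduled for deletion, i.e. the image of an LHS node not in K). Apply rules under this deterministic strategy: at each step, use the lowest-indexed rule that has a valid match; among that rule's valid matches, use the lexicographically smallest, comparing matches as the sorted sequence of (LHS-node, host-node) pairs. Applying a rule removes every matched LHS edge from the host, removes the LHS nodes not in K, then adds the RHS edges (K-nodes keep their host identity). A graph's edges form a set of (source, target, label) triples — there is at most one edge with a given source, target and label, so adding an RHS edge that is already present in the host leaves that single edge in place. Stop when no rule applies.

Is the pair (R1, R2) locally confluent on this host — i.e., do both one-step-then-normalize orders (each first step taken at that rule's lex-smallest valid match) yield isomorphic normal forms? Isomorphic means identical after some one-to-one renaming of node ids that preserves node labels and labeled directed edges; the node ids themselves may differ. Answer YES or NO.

branch R1-first: apply at {0↦1, 1↦4} → |E|=1, then 1 more step(s) → NF |V|=3 |E|=0 V={1:A, 2:B, 3:B} E=∅
branch R2-first: apply at {0↦1, 1↦0} → |E|=2, then 1 more step(s) → NF |V|=3 |E|=0 V={1:A, 2:B, 3:B} E=∅
graphs isomorphic (equal up to label-preserving node renaming)

Answer: YES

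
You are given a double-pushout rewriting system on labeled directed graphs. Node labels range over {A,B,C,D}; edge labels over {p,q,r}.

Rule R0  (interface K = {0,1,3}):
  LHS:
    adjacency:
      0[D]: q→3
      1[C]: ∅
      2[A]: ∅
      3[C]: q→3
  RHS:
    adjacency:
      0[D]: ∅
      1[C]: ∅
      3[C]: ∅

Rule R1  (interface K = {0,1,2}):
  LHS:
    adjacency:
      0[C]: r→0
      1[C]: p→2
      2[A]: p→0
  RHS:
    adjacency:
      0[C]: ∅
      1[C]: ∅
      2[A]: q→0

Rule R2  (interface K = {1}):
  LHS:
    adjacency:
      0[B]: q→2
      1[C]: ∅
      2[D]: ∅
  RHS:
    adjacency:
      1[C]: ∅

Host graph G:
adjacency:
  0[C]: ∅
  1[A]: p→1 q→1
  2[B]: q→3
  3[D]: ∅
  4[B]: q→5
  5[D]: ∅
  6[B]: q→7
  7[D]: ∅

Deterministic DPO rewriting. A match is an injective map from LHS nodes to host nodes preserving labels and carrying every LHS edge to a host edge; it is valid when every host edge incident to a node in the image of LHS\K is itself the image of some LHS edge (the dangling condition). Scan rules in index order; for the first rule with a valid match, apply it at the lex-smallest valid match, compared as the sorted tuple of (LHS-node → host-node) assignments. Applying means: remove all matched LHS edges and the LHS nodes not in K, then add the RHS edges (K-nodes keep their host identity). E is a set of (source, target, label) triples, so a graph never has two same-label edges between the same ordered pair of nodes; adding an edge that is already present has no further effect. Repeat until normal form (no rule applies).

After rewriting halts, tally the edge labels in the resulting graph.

initial: |V|=8 |E|=5  E = 1-p->1 1-q->1 2-q->3 4-q->5 6-q->7
step 1: apply R2 at {0↦2, 1↦0, 2↦3}  → |V|=6 |E|=4  E = 1-p->1 1-q->1 4-q->5 6-q->7
step 2: apply R2 at {0↦4, 1↦0, 2↦5}  → |V|=4 |E|=3  E = 1-p->1 1-q->1 6-q->7
step 3: apply R2 at {0↦6, 1↦0, 2↦7}  → |V|=2 |E|=2  E = 1-p->1 1-q->1
normal form: no rule applies after step 3
NF edges: [(1, 1, 'p'), (1, 1, 'q')]

Answer: p:1 q:1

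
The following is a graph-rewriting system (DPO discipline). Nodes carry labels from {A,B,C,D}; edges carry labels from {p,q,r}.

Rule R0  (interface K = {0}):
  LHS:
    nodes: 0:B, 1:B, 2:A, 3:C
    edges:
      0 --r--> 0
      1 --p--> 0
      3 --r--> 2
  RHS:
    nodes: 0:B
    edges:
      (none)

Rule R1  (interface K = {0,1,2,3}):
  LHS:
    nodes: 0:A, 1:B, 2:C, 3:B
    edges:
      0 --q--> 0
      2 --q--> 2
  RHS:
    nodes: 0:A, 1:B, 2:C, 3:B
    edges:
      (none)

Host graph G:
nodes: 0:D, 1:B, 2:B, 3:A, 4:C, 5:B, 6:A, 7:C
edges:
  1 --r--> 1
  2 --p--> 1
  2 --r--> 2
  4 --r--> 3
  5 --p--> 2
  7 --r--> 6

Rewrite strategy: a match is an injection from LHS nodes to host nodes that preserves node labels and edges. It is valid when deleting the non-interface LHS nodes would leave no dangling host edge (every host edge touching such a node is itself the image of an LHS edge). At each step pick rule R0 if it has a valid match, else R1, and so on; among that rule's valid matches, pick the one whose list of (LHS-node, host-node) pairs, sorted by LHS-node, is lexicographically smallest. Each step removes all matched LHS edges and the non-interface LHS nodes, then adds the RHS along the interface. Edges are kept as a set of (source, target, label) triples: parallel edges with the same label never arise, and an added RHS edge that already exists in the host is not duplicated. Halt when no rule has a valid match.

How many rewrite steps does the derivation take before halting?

start.  V:8 E:6  edges: 1-r->1 2-p->1 2-r->2 4-r->3 5-p->2 7-r->6
1. fire R0 via {0↦2, 1↦5, 2↦3, 3↦4}  →  V:5 E:3  edges: 1-r->1 2-p->1 7-r->6
2. fire R0 via {0↦1, 1↦2, 2↦6, 3↦7}  →  V:2 E:0  edges: ∅
halt: no rule applies after step 2

Answer: 2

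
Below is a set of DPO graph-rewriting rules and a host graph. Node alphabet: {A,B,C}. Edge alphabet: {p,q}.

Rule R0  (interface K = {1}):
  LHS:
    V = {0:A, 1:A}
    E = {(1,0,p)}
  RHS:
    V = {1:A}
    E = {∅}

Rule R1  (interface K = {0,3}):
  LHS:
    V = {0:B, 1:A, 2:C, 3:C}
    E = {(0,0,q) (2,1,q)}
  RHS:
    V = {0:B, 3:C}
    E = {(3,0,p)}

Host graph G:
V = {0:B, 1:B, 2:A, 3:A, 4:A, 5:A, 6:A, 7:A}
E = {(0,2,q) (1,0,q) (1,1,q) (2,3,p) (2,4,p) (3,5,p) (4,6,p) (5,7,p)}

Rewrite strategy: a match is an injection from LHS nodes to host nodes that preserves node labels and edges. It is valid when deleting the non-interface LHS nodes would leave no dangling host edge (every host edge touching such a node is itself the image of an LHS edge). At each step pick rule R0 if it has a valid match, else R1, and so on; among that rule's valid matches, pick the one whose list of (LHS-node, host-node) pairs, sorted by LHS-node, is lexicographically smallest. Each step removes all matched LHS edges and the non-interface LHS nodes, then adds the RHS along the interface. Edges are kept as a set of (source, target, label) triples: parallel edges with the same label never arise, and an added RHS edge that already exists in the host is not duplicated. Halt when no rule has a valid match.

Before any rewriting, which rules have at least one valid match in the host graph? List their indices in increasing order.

Answer: [R0]

Derivation:
R0: 2 valid matches — {0↦6, 1↦4}, {0↦7, 1↦5}
R1: no valid match — LHS pattern not found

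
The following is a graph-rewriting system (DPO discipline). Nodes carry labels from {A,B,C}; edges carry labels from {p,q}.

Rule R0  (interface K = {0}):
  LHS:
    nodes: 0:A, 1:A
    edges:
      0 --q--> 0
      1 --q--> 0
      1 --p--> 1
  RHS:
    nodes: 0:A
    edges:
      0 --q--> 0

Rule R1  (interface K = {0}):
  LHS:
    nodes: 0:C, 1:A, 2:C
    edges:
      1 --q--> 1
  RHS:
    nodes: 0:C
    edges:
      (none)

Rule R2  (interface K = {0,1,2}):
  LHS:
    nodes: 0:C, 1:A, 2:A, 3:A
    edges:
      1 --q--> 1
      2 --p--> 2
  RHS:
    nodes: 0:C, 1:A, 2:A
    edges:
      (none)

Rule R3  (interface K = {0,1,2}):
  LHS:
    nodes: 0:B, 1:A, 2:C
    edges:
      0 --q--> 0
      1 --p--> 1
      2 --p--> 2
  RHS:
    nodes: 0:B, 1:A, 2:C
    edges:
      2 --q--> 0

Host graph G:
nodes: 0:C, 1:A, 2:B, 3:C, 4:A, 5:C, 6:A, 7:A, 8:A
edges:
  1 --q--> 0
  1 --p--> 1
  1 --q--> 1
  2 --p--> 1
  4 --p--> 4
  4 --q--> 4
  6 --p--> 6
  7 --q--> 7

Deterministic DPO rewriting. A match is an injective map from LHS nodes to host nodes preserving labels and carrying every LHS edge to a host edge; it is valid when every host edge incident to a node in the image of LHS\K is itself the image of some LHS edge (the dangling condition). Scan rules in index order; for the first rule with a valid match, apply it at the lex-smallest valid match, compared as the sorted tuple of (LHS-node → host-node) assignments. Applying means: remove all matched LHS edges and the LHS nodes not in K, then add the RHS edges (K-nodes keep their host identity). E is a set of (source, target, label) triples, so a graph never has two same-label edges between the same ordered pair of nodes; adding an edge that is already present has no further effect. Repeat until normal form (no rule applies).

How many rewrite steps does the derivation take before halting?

start.  V:9 E:8  edges: 1-q->0 1-p->1 1-q->1 2-p->1 4-p->4 4-q->4 6-p->6 7-q->7
1. fire R1 via {0↦0, 1↦7, 2↦3}  →  V:7 E:7  edges: 1-q->0 1-p->1 1-q->1 2-p->1 4-p->4 4-q->4 6-p->6
2. fire R2 via {0↦0, 1↦1, 2↦4, 3↦8}  →  V:6 E:5  edges: 1-q->0 1-p->1 2-p->1 4-q->4 6-p->6
3. fire R1 via {0↦0, 1↦4, 2↦5}  →  V:4 E:4  edges: 1-q->0 1-p->1 2-p->1 6-p->6
final graph: no rule applies after step 3

Answer: 3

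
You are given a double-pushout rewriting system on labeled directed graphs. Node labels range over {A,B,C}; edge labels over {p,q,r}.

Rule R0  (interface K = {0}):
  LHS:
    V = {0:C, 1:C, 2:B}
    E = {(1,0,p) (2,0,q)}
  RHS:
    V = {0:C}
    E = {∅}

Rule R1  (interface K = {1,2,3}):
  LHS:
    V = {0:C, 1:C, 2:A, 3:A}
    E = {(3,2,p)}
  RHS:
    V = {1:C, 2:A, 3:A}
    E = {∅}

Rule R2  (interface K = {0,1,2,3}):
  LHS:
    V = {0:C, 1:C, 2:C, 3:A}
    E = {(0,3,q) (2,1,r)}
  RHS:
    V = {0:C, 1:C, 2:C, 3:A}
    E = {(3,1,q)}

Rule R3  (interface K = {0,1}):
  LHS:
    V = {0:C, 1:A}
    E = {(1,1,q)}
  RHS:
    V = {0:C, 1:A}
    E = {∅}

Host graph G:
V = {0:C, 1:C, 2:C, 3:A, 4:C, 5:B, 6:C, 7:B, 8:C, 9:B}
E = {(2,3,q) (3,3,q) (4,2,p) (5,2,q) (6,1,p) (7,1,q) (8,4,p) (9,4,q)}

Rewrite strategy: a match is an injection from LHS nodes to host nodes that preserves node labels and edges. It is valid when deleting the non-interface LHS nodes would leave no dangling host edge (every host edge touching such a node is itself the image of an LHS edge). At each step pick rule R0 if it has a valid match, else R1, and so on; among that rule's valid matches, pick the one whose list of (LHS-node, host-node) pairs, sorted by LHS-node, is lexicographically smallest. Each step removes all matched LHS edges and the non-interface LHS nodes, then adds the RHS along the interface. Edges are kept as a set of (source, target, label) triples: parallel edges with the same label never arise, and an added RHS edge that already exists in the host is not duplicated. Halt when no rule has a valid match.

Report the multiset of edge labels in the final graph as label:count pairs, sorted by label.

[0] host  ⇒  10 nodes, 8 edges  {2-q->3 3-q->3 4-p->2 5-q->2 6-p->1 7-q->1 8-p->4 9-q->4}
[1] R0 @ {0↦1, 1↦6, 2↦7}  ⇒  8 nodes, 6 edges  {2-q->3 3-q->3 4-p->2 5-q->2 8-p->4 9-q->4}
[2] R0 @ {0↦4, 1↦8, 2↦9}  ⇒  6 nodes, 4 edges  {2-q->3 3-q->3 4-p->2 5-q->2}
[3] R0 @ {0↦2, 1↦4, 2↦5}  ⇒  4 nodes, 2 edges  {2-q->3 3-q->3}
[4] R3 @ {0↦0, 1↦3}  ⇒  4 nodes, 1 edges  {2-q->3}
final graph: no rule applies after step 4
NF edges: [(2, 3, 'q')]

Answer: q:1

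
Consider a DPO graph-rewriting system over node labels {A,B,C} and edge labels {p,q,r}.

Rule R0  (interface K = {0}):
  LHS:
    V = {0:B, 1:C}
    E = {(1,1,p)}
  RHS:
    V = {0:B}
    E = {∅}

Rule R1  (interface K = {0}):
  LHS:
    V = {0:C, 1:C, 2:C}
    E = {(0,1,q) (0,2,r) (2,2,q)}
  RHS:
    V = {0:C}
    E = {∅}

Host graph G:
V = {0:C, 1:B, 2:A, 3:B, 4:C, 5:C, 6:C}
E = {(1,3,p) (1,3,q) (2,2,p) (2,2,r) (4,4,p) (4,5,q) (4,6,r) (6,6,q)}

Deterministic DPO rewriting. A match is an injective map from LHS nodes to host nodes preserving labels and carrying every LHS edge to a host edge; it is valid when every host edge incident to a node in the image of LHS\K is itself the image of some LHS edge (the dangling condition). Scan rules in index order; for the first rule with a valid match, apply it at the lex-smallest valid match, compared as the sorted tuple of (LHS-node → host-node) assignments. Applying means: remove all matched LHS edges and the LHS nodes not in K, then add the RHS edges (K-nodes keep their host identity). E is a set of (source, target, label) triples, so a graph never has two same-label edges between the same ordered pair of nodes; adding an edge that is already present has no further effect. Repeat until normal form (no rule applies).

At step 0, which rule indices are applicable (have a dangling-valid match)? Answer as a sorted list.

R0: no valid match — 2 raw matches, all fail dangling condition
R1: 1 valid match — {0↦4, 1↦5, 2↦6}

Answer: [R1]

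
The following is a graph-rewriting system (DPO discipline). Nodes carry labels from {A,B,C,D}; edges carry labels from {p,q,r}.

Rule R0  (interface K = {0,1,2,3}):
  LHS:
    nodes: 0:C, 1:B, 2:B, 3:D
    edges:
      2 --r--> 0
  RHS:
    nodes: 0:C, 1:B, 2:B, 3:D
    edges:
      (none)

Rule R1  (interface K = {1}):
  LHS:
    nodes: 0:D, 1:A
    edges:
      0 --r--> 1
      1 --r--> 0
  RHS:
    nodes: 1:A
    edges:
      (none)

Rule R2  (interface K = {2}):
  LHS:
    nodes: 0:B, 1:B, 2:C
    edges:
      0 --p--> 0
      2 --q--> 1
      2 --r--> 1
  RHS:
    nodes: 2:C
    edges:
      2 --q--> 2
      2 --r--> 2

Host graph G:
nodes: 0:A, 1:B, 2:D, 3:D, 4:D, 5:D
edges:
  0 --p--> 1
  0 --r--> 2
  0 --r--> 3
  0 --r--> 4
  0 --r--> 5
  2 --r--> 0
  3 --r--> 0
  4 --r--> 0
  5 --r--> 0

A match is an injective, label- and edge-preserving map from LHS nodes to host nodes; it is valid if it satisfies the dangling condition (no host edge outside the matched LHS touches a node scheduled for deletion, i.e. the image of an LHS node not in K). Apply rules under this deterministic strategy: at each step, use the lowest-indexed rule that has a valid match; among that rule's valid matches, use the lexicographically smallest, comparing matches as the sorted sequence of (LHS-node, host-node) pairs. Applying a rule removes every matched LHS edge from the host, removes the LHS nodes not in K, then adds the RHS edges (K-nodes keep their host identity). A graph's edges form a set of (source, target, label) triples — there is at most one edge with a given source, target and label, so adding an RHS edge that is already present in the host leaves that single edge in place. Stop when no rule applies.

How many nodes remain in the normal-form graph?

Answer: 2

Derivation:
initial: |V|=6 |E|=9  E = 0-p->1 0-r->2 0-r->3 0-r->4 0-r->5 2-r->0 3-r->0 4-r->0 5-r->0
step 1: apply R1 at {0↦2, 1↦0}  → |V|=5 |E|=7  E = 0-p->1 0-r->3 0-r->4 0-r->5 3-r->0 4-r->0 5-r->0
step 2: apply R1 at {0↦3, 1↦0}  → |V|=4 |E|=5  E = 0-p->1 0-r->4 0-r->5 4-r->0 5-r->0
step 3: apply R1 at {0↦4, 1↦0}  → |V|=3 |E|=3  E = 0-p->1 0-r->5 5-r->0
step 4: apply R1 at {0↦5, 1↦0}  → |V|=2 |E|=1  E = 0-p->1
final graph: no rule applies after step 4
NF nodes: {0:A, 1:B}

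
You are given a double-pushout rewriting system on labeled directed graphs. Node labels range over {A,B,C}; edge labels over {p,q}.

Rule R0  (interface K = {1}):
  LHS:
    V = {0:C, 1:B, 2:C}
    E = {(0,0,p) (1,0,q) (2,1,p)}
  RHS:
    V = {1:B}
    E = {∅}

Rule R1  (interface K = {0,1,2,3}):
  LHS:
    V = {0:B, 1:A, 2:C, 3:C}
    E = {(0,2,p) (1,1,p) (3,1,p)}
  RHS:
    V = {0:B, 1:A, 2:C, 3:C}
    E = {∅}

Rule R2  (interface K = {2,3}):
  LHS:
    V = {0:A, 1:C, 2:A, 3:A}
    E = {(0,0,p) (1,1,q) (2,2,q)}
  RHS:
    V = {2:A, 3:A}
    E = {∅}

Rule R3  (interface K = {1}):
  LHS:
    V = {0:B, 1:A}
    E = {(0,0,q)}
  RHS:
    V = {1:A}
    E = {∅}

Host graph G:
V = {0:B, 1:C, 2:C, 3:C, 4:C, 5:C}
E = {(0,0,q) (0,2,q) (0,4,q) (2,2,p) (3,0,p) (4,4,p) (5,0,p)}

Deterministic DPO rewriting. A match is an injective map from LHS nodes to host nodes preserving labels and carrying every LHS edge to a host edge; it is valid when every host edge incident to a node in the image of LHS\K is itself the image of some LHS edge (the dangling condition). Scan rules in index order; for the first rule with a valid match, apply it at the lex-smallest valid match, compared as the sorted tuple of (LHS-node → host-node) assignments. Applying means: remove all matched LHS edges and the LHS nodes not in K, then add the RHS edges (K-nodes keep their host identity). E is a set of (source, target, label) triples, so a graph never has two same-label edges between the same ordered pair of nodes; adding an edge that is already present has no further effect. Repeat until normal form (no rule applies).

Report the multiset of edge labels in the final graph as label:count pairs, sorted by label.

Answer: q:1

Derivation:
start.  V:6 E:7  edges: 0-q->0 0-q->2 0-q->4 2-p->2 3-p->0 4-p->4 5-p->0
1. fire R0 via {0↦2, 1↦0, 2↦3}  →  V:4 E:4  edges: 0-q->0 0-q->4 4-p->4 5-p->0
2. fire R0 via {0↦4, 1↦0, 2↦5}  →  V:2 E:1  edges: 0-q->0
final graph: no rule applies after step 2
NF edges: [(0, 0, 'q')]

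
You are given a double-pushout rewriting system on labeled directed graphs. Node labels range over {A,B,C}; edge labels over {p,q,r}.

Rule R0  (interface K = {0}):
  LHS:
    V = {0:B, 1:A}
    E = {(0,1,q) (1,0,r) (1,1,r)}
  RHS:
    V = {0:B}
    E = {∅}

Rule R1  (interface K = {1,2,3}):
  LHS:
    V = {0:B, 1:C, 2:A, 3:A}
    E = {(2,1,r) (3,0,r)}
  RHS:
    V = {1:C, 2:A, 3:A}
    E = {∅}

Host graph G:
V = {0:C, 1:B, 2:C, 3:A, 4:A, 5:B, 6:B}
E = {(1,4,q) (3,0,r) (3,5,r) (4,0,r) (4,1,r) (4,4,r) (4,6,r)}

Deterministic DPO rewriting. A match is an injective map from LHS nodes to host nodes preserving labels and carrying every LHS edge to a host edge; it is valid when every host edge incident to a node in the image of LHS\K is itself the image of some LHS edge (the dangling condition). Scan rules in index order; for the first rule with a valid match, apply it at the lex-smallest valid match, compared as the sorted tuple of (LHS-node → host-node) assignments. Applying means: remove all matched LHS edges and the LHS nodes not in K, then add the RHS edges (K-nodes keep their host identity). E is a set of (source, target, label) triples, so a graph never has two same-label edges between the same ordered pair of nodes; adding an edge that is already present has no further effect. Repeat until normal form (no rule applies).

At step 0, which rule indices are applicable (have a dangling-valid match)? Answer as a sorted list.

R0: no valid match — 1 raw match, all fail dangling condition
R1: 2 valid matches — {0↦5, 1↦0, 2↦4, 3↦3}, {0↦6, 1↦0, 2↦3, 3↦4}

Answer: [R1]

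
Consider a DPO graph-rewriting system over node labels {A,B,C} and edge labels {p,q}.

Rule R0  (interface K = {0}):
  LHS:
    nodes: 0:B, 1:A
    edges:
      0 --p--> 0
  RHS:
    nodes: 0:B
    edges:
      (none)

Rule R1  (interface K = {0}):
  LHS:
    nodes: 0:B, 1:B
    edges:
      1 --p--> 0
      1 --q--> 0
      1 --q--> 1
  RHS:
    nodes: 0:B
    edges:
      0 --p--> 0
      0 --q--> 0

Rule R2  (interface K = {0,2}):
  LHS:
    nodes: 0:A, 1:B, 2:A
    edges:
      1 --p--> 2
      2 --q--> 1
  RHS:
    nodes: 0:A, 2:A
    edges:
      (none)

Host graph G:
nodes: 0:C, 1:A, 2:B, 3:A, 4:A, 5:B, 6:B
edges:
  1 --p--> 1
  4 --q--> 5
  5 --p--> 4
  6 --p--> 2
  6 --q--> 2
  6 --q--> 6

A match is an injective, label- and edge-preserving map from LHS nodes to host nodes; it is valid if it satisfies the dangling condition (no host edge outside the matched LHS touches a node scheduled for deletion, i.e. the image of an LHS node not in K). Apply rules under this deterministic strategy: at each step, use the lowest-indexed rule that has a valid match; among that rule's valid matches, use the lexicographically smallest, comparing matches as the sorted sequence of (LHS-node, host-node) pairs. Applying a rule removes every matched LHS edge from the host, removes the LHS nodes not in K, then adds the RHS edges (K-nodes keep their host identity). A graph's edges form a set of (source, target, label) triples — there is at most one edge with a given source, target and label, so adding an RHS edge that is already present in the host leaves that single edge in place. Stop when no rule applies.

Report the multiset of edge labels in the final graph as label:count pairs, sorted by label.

Answer: p:1 q:1

Rewrite trace:
start.  V:7 E:6  edges: 1-p->1 4-q->5 5-p->4 6-p->2 6-q->2 6-q->6
1. fire R1 via {0↦2, 1↦6}  →  V:6 E:5  edges: 1-p->1 2-p->2 2-q->2 4-q->5 5-p->4
2. fire R0 via {0↦2, 1↦3}  →  V:5 E:4  edges: 1-p->1 2-q->2 4-q->5 5-p->4
3. fire R2 via {0↦1, 1↦5, 2↦4}  →  V:4 E:2  edges: 1-p->1 2-q->2
final graph: no rule applies after step 3
NF edges: [(1, 1, 'p'), (2, 2, 'q')]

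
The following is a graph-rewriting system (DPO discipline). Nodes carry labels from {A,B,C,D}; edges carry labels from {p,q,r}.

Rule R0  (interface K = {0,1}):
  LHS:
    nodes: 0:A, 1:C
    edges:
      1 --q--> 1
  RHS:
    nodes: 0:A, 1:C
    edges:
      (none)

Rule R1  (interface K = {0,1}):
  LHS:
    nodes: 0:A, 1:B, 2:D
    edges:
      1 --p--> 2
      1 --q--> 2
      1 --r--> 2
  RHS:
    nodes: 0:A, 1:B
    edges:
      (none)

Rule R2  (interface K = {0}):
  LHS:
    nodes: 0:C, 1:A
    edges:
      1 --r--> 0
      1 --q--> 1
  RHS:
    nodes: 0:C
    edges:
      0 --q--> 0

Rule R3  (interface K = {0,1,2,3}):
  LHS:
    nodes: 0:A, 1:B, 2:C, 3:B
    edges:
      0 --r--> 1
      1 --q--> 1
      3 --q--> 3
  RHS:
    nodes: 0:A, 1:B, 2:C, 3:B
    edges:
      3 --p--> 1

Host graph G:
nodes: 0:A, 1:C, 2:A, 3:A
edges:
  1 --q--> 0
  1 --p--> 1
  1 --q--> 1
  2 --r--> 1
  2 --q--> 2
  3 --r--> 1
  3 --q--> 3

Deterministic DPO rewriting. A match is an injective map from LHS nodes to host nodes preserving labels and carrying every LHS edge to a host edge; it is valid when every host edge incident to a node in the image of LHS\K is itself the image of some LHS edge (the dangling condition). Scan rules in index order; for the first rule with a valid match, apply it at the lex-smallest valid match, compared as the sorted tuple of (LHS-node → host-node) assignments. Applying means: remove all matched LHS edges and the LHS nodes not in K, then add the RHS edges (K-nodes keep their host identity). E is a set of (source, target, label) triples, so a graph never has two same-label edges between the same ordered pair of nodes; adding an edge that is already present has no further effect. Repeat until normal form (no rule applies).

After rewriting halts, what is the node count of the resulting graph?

Answer: 2

Rewrite trace:
initial: |V|=4 |E|=7  E = 1-q->0 1-p->1 1-q->1 2-r->1 2-q->2 3-r->1 3-q->3
step 1: apply R0 at {0↦0, 1↦1}  → |V|=4 |E|=6  E = 1-q->0 1-p->1 2-r->1 2-q->2 3-r->1 3-q->3
step 2: apply R2 at {0↦1, 1↦2}  → |V|=3 |E|=5  E = 1-q->0 1-p->1 1-q->1 3-r->1 3-q->3
step 3: apply R0 at {0↦0, 1↦1}  → |V|=3 |E|=4  E = 1-q->0 1-p->1 3-r->1 3-q->3
step 4: apply R2 at {0↦1, 1↦3}  → |V|=2 |E|=3  E = 1-q->0 1-p->1 1-q->1
step 5: apply R0 at {0↦0, 1↦1}  → |V|=2 |E|=2  E = 1-q->0 1-p->1
final graph: no rule applies after step 5
NF nodes: {0:A, 1:C}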